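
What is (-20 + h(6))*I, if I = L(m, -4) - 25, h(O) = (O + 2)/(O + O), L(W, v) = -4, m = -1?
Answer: 1682/3 ≈ 560.67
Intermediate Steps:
h(O) = (2 + O)/(2*O) (h(O) = (2 + O)/((2*O)) = (2 + O)*(1/(2*O)) = (2 + O)/(2*O))
I = -29 (I = -4 - 25 = -29)
(-20 + h(6))*I = (-20 + (½)*(2 + 6)/6)*(-29) = (-20 + (½)*(⅙)*8)*(-29) = (-20 + ⅔)*(-29) = -58/3*(-29) = 1682/3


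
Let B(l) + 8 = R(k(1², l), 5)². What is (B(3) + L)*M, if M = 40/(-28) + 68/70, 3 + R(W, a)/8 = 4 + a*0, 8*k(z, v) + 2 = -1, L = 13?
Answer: -1104/35 ≈ -31.543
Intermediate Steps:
k(z, v) = -3/8 (k(z, v) = -¼ + (⅛)*(-1) = -¼ - ⅛ = -3/8)
R(W, a) = 8 (R(W, a) = -24 + 8*(4 + a*0) = -24 + 8*(4 + 0) = -24 + 8*4 = -24 + 32 = 8)
M = -16/35 (M = 40*(-1/28) + 68*(1/70) = -10/7 + 34/35 = -16/35 ≈ -0.45714)
B(l) = 56 (B(l) = -8 + 8² = -8 + 64 = 56)
(B(3) + L)*M = (56 + 13)*(-16/35) = 69*(-16/35) = -1104/35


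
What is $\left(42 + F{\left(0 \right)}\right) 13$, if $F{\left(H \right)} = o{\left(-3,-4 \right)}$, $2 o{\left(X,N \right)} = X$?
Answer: $\frac{1053}{2} \approx 526.5$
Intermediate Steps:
$o{\left(X,N \right)} = \frac{X}{2}$
$F{\left(H \right)} = - \frac{3}{2}$ ($F{\left(H \right)} = \frac{1}{2} \left(-3\right) = - \frac{3}{2}$)
$\left(42 + F{\left(0 \right)}\right) 13 = \left(42 - \frac{3}{2}\right) 13 = \frac{81}{2} \cdot 13 = \frac{1053}{2}$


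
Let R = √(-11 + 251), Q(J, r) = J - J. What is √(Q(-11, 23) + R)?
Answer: 2*15^(¼) ≈ 3.9360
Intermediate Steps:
Q(J, r) = 0
R = 4*√15 (R = √240 = 4*√15 ≈ 15.492)
√(Q(-11, 23) + R) = √(0 + 4*√15) = √(4*√15) = 2*15^(¼)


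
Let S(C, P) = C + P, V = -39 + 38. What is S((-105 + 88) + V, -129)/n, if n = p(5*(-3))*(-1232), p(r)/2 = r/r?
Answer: 21/352 ≈ 0.059659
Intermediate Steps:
V = -1
p(r) = 2 (p(r) = 2*(r/r) = 2*1 = 2)
n = -2464 (n = 2*(-1232) = -2464)
S((-105 + 88) + V, -129)/n = (((-105 + 88) - 1) - 129)/(-2464) = ((-17 - 1) - 129)*(-1/2464) = (-18 - 129)*(-1/2464) = -147*(-1/2464) = 21/352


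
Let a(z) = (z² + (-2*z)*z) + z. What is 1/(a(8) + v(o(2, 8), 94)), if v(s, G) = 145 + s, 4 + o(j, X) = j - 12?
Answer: 1/75 ≈ 0.013333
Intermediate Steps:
o(j, X) = -16 + j (o(j, X) = -4 + (j - 12) = -4 + (-12 + j) = -16 + j)
a(z) = z - z² (a(z) = (z² - 2*z²) + z = -z² + z = z - z²)
1/(a(8) + v(o(2, 8), 94)) = 1/(8*(1 - 1*8) + (145 + (-16 + 2))) = 1/(8*(1 - 8) + (145 - 14)) = 1/(8*(-7) + 131) = 1/(-56 + 131) = 1/75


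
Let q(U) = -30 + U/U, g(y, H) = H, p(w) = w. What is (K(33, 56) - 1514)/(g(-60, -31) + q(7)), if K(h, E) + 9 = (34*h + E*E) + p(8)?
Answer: -2743/60 ≈ -45.717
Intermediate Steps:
K(h, E) = -1 + E**2 + 34*h (K(h, E) = -9 + ((34*h + E*E) + 8) = -9 + ((34*h + E**2) + 8) = -9 + ((E**2 + 34*h) + 8) = -9 + (8 + E**2 + 34*h) = -1 + E**2 + 34*h)
q(U) = -29 (q(U) = -30 + 1 = -29)
(K(33, 56) - 1514)/(g(-60, -31) + q(7)) = ((-1 + 56**2 + 34*33) - 1514)/(-31 - 29) = ((-1 + 3136 + 1122) - 1514)/(-60) = (4257 - 1514)*(-1/60) = 2743*(-1/60) = -2743/60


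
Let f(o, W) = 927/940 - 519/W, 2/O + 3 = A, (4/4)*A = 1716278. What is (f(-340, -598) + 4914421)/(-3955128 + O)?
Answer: -474120174925786565/381571963768425976 ≈ -1.2425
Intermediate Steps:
A = 1716278
O = 2/1716275 (O = 2/(-3 + 1716278) = 2/1716275 ≈ 1.1653e-6)
f(o, W) = 927/940 - 519/W (f(o, W) = 927*(1/940) - 519/W = 927/940 - 519/W)
(f(-340, -598) + 4914421)/(-3955128 + O) = ((927/940 - 519/(-598)) + 4914421)/(-3955128 + 2/1716275) = ((927/940 - 519*(-1/598)) + 4914421)/(-6788087308198/1716275) = ((927/940 + 519/598) + 4914421)*(-1716275/6788087308198) = (521103/281060 + 4914421)*(-1716275/6788087308198) = (1381247687363/281060)*(-1716275/6788087308198) = -474120174925786565/381571963768425976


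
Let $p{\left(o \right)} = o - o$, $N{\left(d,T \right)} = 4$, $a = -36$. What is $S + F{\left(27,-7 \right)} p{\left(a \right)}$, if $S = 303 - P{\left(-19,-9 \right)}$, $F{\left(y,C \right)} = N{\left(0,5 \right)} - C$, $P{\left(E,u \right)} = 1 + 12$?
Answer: $290$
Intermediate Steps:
$P{\left(E,u \right)} = 13$
$p{\left(o \right)} = 0$
$F{\left(y,C \right)} = 4 - C$
$S = 290$ ($S = 303 - 13 = 290$)
$S + F{\left(27,-7 \right)} p{\left(a \right)} = 290 + \left(4 - -7\right) 0 = 290 + \left(4 + 7\right) 0 = 290 + 11 \cdot 0 = 290 + 0 = 290$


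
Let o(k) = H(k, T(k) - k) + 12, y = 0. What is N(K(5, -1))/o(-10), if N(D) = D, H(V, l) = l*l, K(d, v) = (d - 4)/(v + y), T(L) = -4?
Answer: -1/48 ≈ -0.020833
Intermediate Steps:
K(d, v) = (-4 + d)/v (K(d, v) = (d - 4)/(v + 0) = (-4 + d)/v)
H(V, l) = l²
o(k) = 12 + (-4 - k)² (o(k) = (-4 - k)² + 12 = 12 + (-4 - k)²)
N(K(5, -1))/o(-10) = ((-4 + 5)/(-1))/(12 + (4 - 10)²) = (-1*1)/(12 + (-6)²) = -1/(12 + 36) = -1/48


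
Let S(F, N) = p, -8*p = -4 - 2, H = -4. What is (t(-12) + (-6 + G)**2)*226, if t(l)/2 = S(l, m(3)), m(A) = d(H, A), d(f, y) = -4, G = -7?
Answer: 38533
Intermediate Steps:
p = 3/4 (p = -(-4 - 2)/8 = -1/8*(-6) = 3/4 ≈ 0.75000)
m(A) = -4
S(F, N) = 3/4
t(l) = 3/2 (t(l) = 2*(3/4) = 3/2)
(t(-12) + (-6 + G)**2)*226 = (3/2 + (-6 - 7)**2)*226 = (3/2 + (-13)**2)*226 = (3/2 + 169)*226 = (341/2)*226 = 38533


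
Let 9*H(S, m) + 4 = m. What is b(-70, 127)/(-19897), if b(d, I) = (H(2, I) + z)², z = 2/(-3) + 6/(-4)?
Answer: -529/79588 ≈ -0.0066467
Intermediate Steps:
H(S, m) = -4/9 + m/9
z = -13/6 (z = 2*(-⅓) + 6*(-¼) = -⅔ - 3/2 = -13/6 ≈ -2.1667)
b(d, I) = (-47/18 + I/9)² (b(d, I) = ((-4/9 + I/9) - 13/6)² = (-47/18 + I/9)²)
b(-70, 127)/(-19897) = ((-47 + 2*127)²/324)/(-19897) = ((-47 + 254)²/324)*(-1/19897) = ((1/324)*207²)*(-1/19897) = ((1/324)*42849)*(-1/19897) = (529/4)*(-1/19897) = -529/79588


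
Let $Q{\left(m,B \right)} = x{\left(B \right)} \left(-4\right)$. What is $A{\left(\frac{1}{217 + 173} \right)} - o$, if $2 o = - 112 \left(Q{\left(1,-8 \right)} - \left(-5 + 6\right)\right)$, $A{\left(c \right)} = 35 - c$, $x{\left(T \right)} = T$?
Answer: $\frac{690689}{390} \approx 1771.0$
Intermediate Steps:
$Q{\left(m,B \right)} = - 4 B$ ($Q{\left(m,B \right)} = B \left(-4\right) = - 4 B$)
$o = -1736$ ($o = \frac{\left(-112\right) \left(\left(-4\right) \left(-8\right) - \left(-5 + 6\right)\right)}{2} = \frac{\left(-112\right) \left(32 - 1\right)}{2} = \frac{\left(-112\right) 31}{2} = \frac{1}{2} \left(-3472\right) = -1736$)
$A{\left(\frac{1}{217 + 173} \right)} - o = \left(35 - \frac{1}{217 + 173}\right) - -1736 = \left(35 - \frac{1}{390}\right) + 1736 = \frac{13649}{390} + 1736 = \frac{690689}{390}$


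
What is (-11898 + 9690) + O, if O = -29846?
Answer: -32054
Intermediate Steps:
(-11898 + 9690) + O = (-11898 + 9690) - 29846 = -2208 - 29846 = -32054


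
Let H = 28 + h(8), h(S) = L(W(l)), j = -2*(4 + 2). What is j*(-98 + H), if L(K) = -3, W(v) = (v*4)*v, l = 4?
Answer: 876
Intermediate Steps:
W(v) = 4*v² (W(v) = (4*v)*v = 4*v²)
j = -12 (j = -2*6 = -12)
h(S) = -3
H = 25 (H = 28 - 3 = 25)
j*(-98 + H) = -12*(-98 + 25) = -12*(-73) = 876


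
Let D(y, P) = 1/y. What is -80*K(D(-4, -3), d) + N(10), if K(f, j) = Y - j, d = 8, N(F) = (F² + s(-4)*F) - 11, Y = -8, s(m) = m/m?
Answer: 1379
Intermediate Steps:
s(m) = 1
N(F) = -11 + F + F² (N(F) = (F² + 1*F) - 11 = (F² + F) - 11 = (F + F²) - 11 = -11 + F + F²)
K(f, j) = -8 - j
-80*K(D(-4, -3), d) + N(10) = -80*(-8 - 1*8) + (-11 + 10 + 10²) = -80*(-8 - 8) + (-11 + 10 + 100) = -80*(-16) + 99 = 1280 + 99 = 1379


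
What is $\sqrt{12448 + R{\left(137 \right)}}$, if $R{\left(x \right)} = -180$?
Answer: $2 \sqrt{3067} \approx 110.76$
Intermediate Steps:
$\sqrt{12448 + R{\left(137 \right)}} = \sqrt{12448 - 180} = \sqrt{12268} = 2 \sqrt{3067}$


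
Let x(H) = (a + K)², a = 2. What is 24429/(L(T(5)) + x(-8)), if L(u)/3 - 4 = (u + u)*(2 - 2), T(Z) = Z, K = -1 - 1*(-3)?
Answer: 24429/28 ≈ 872.46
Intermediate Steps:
K = 2 (K = -1 + 3 = 2)
x(H) = 16 (x(H) = (2 + 2)² = 4² = 16)
L(u) = 12 (L(u) = 12 + 3*((u + u)*(2 - 2)) = 12 + 3*((2*u)*0) = 12 + 3*0 = 12 + 0 = 12)
24429/(L(T(5)) + x(-8)) = 24429/(12 + 16) = 24429/28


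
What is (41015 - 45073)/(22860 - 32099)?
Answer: 4058/9239 ≈ 0.43923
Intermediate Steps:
(41015 - 45073)/(22860 - 32099) = -4058/(-9239) = -4058*(-1/9239) = 4058/9239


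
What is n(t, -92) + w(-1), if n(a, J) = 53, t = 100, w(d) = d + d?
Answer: 51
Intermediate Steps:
w(d) = 2*d
n(t, -92) + w(-1) = 53 + 2*(-1) = 53 - 2 = 51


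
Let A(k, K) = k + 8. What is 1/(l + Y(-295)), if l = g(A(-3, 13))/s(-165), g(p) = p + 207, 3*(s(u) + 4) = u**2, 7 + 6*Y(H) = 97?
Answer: 9071/136277 ≈ 0.066563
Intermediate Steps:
A(k, K) = 8 + k
Y(H) = 15 (Y(H) = -7/6 + (1/6)*97 = -7/6 + 97/6 = 15)
s(u) = -4 + u**2/3
g(p) = 207 + p
l = 212/9071 (l = (207 + (8 - 3))/(-4 + (1/3)*(-165)**2) = (207 + 5)/(-4 + (1/3)*27225) = 212/(-4 + 9075) = 212/9071 ≈ 0.023371)
1/(l + Y(-295)) = 1/(212/9071 + 15) = 1/(136277/9071) = 9071/136277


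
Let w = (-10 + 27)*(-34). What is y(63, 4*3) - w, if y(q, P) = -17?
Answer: 561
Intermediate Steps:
w = -578 (w = 17*(-34) = -578)
y(63, 4*3) - w = -17 - 1*(-578) = -17 + 578 = 561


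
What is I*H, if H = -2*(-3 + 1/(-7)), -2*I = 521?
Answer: -11462/7 ≈ -1637.4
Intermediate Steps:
I = -521/2 (I = -½*521 = -521/2 ≈ -260.50)
H = 44/7 (H = -2*(-3 - ⅐) = -2*(-22/7) = 44/7 ≈ 6.2857)
I*H = -521/2*44/7 = -11462/7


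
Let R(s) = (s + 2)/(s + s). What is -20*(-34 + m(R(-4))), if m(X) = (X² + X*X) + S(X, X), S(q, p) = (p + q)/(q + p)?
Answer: 1315/2 ≈ 657.50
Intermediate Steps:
R(s) = (2 + s)/(2*s) (R(s) = (2 + s)/((2*s)) = (2 + s)*(1/(2*s)) = (2 + s)/(2*s))
S(q, p) = 1 (S(q, p) = (p + q)/(p + q) = 1)
m(X) = 1 + 2*X² (m(X) = (X² + X*X) + 1 = (X² + X²) + 1 = 2*X² + 1 = 1 + 2*X²)
-20*(-34 + m(R(-4))) = -20*(-34 + (1 + 2*((½)*(2 - 4)/(-4))²)) = -20*(-34 + (1 + 2*((½)*(-¼)*(-2))²)) = -20*(-34 + (1 + 2*(¼)²)) = -20*(-34 + (1 + 2*(1/16))) = -20*(-34 + (1 + ⅛)) = -20*(-34 + 9/8) = -20*(-263/8) = 1315/2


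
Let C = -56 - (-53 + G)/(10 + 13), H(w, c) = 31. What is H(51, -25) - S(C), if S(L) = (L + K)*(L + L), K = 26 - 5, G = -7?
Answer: -1813321/529 ≈ -3427.8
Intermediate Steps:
K = 21
C = -1228/23 (C = -56 - (-53 - 7)/(10 + 13) = -56 - (-60)/23 = -56 - 1*(-60/23) = -56 + 60/23 = -1228/23 ≈ -53.391)
S(L) = 2*L*(21 + L) (S(L) = (L + 21)*(L + L) = (21 + L)*(2*L) = 2*L*(21 + L))
H(51, -25) - S(C) = 31 - 2*(-1228)*(21 - 1228/23)/23 = 31 - 2*(-1228)*(-745)/(23*23) = 31 - 1*1829720/529 = 31 - 1829720/529 = -1813321/529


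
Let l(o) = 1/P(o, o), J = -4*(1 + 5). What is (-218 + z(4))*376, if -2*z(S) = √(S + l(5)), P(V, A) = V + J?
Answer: -81968 - 940*√57/19 ≈ -82342.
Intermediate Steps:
J = -24 (J = -4*6 = -24)
P(V, A) = -24 + V (P(V, A) = V - 24 = -24 + V)
l(o) = 1/(-24 + o)
z(S) = -√(-1/19 + S)/2 (z(S) = -√(S + 1/(-24 + 5))/2 = -√(S + 1/(-19))/2 = -√(S - 1/19)/2 = -√(-1/19 + S)/2)
(-218 + z(4))*376 = (-218 - √(-19 + 361*4)/38)*376 = (-218 - √(-19 + 1444)/38)*376 = (-218 - 5*√57/38)*376 = -81968 - 940*√57/19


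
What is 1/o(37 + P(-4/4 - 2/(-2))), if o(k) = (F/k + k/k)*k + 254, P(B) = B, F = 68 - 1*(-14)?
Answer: 1/373 ≈ 0.0026810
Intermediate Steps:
F = 82 (F = 68 + 14 = 82)
o(k) = 254 + k*(1 + 82/k) (o(k) = (82/k + k/k)*k + 254 = (82/k + 1)*k + 254 = (1 + 82/k)*k + 254 = k*(1 + 82/k) + 254 = 254 + k*(1 + 82/k))
1/o(37 + P(-4/4 - 2/(-2))) = 1/(336 + (37 + (-4/4 - 2/(-2)))) = 1/(336 + (37 + (-4*1/4 - 2*(-1/2)))) = 1/(336 + (37 + (-1 + 1))) = 1/(336 + (37 + 0)) = 1/(336 + 37) = 1/373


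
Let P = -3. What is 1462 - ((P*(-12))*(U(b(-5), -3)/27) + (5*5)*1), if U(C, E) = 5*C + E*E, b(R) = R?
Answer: 4375/3 ≈ 1458.3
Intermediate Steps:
U(C, E) = E**2 + 5*C (U(C, E) = 5*C + E**2 = E**2 + 5*C)
1462 - ((P*(-12))*(U(b(-5), -3)/27) + (5*5)*1) = 1462 - ((-3*(-12))*(((-3)**2 + 5*(-5))/27) + (5*5)*1) = 1462 - (36*((9 - 25)*(1/27)) + 25*1) = 1462 - (36*(-16*1/27) + 25) = 1462 - (36*(-16/27) + 25) = 1462 - (-64/3 + 25) = 1462 - 1*11/3 = 1462 - 11/3 = 4375/3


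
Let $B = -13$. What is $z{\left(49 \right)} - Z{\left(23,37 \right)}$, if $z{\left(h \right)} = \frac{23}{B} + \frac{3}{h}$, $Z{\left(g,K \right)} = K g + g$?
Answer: $- \frac{557826}{637} \approx -875.71$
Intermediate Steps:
$Z{\left(g,K \right)} = g + K g$
$z{\left(h \right)} = - \frac{23}{13} + \frac{3}{h}$ ($z{\left(h \right)} = \frac{23}{-13} + \frac{3}{h} = 23 \left(- \frac{1}{13}\right) + \frac{3}{h} = - \frac{23}{13} + \frac{3}{h}$)
$z{\left(49 \right)} - Z{\left(23,37 \right)} = \left(- \frac{23}{13} + \frac{3}{49}\right) - 23 \left(1 + 37\right) = \left(- \frac{23}{13} + 3 \cdot \frac{1}{49}\right) - 23 \cdot 38 = \left(- \frac{23}{13} + \frac{3}{49}\right) - 874 = - \frac{1088}{637} - 874 = - \frac{557826}{637}$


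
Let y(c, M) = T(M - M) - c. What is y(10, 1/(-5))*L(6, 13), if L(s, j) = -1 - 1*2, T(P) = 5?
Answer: 15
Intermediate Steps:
y(c, M) = 5 - c
L(s, j) = -3 (L(s, j) = -1 - 2 = -3)
y(10, 1/(-5))*L(6, 13) = (5 - 1*10)*(-3) = (5 - 10)*(-3) = -5*(-3) = 15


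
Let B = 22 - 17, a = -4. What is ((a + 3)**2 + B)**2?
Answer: 36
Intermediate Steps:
B = 5
((a + 3)**2 + B)**2 = ((-4 + 3)**2 + 5)**2 = ((-1)**2 + 5)**2 = (1 + 5)**2 = 6**2 = 36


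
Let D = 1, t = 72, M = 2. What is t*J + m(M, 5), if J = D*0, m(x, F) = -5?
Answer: -5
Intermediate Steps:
J = 0 (J = 1*0 = 0)
t*J + m(M, 5) = 72*0 - 5 = 0 - 5 = -5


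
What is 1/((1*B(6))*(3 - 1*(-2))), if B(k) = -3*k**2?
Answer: -1/540 ≈ -0.0018519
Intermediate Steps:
1/((1*B(6))*(3 - 1*(-2))) = 1/((1*(-3*6**2))*(3 - 1*(-2))) = 1/((1*(-3*36))*(3 + 2)) = 1/((1*(-108))*5) = 1/(-108*5) = 1/(-540) = -1/540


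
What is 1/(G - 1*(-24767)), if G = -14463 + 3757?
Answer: 1/14061 ≈ 7.1119e-5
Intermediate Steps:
G = -10706
1/(G - 1*(-24767)) = 1/(-10706 - 1*(-24767)) = 1/(-10706 + 24767) = 1/14061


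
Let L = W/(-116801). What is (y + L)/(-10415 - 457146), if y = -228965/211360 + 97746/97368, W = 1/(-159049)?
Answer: 252999666771477833/1489613454758127215476256 ≈ 1.6984e-7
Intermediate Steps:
W = -1/159049 ≈ -6.2874e-6
L = 1/18577082249 (L = -1/159049/(-116801) = -1/159049*(-1/116801) = 1/18577082249 ≈ 5.3830e-11)
y = -13618913/171497504 (y = -228965*1/211360 + 97746*(1/97368) = -45793/42272 + 16291/16228 = -13618913/171497504 ≈ -0.079412)
(y + L)/(-10415 - 457146) = (-13618913/171497504 + 1/18577082249)/(-10415 - 457146) = -252999666771477833/3185923237306206496/(-467561) = -252999666771477833/3185923237306206496*(-1/467561) = 252999666771477833/1489613454758127215476256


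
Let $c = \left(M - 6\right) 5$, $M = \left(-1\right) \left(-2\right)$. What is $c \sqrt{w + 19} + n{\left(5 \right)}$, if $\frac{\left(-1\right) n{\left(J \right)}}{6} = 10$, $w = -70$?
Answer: $-60 - 20 i \sqrt{51} \approx -60.0 - 142.83 i$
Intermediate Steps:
$M = 2$
$n{\left(J \right)} = -60$ ($n{\left(J \right)} = \left(-6\right) 10 = -60$)
$c = -20$ ($c = \left(2 - 6\right) 5 = \left(-4\right) 5 = -20$)
$c \sqrt{w + 19} + n{\left(5 \right)} = - 20 \sqrt{-70 + 19} - 60 = - 20 \sqrt{-51} - 60 = - 20 i \sqrt{51} - 60 = -60 - 20 i \sqrt{51}$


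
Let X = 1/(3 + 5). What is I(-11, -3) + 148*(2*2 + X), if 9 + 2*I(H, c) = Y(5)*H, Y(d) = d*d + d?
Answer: 441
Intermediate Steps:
Y(d) = d + d² (Y(d) = d² + d = d + d²)
X = ⅛ (X = 1/8 = ⅛ ≈ 0.12500)
I(H, c) = -9/2 + 15*H (I(H, c) = -9/2 + ((5*(1 + 5))*H)/2 = -9/2 + ((5*6)*H)/2 = -9/2 + (30*H)/2 = -9/2 + 15*H)
I(-11, -3) + 148*(2*2 + X) = (-9/2 + 15*(-11)) + 148*(2*2 + ⅛) = (-9/2 - 165) + 148*(4 + ⅛) = -339/2 + 148*(33/8) = -339/2 + 1221/2 = 441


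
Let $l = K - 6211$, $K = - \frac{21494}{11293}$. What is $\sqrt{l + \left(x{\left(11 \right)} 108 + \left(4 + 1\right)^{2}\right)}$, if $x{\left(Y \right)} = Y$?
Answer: $\frac{2 i \sqrt{159411728261}}{11293} \approx 70.71 i$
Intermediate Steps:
$K = - \frac{21494}{11293}$ ($K = \left(-21494\right) \frac{1}{11293} = - \frac{21494}{11293} \approx -1.9033$)
$l = - \frac{70162317}{11293}$ ($l = - \frac{21494}{11293} - 6211 = - \frac{70162317}{11293} \approx -6212.9$)
$\sqrt{l + \left(x{\left(11 \right)} 108 + \left(4 + 1\right)^{2}\right)} = \sqrt{- \frac{70162317}{11293} + \left(11 \cdot 108 + \left(4 + 1\right)^{2}\right)} = \sqrt{- \frac{70162317}{11293} + \left(1188 + 5^{2}\right)} = \sqrt{- \frac{70162317}{11293} + \left(1188 + 25\right)} = \sqrt{- \frac{70162317}{11293} + 1213} = \sqrt{- \frac{56463908}{11293}} = \frac{2 i \sqrt{159411728261}}{11293}$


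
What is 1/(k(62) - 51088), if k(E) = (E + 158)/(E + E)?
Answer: -31/1583673 ≈ -1.9575e-5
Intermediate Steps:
k(E) = (158 + E)/(2*E) (k(E) = (158 + E)/((2*E)) = (158 + E)*(1/(2*E)) = (158 + E)/(2*E))
1/(k(62) - 51088) = 1/((½)*(158 + 62)/62 - 51088) = 1/((½)*(1/62)*220 - 51088) = 1/(55/31 - 51088) = 1/(-1583673/31) = -31/1583673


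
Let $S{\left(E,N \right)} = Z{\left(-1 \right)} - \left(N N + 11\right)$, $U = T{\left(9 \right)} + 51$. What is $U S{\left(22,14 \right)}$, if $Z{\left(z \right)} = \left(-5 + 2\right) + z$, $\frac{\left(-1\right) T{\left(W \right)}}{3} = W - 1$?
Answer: $-5697$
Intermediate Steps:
$T{\left(W \right)} = 3 - 3 W$ ($T{\left(W \right)} = - 3 \left(W - 1\right) = - 3 \left(-1 + W\right) = 3 - 3 W$)
$U = 27$ ($U = \left(3 - 27\right) + 51 = -24 + 51 = 27$)
$Z{\left(z \right)} = -3 + z$
$S{\left(E,N \right)} = -15 - N^{2}$ ($S{\left(E,N \right)} = \left(-3 - 1\right) - \left(N N + 11\right) = -4 - \left(N^{2} + 11\right) = -4 - \left(11 + N^{2}\right) = -15 - N^{2}$)
$U S{\left(22,14 \right)} = 27 \left(-15 - 14^{2}\right) = 27 \left(-15 - 196\right) = 27 \left(-211\right) = -5697$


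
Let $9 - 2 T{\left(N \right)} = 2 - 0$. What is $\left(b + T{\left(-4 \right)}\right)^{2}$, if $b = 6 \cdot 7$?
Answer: $\frac{8281}{4} \approx 2070.3$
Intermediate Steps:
$T{\left(N \right)} = \frac{7}{2}$ ($T{\left(N \right)} = \frac{9}{2} - \frac{2 - 0}{2} = \frac{9}{2} - \frac{2 + 0}{2} = \frac{9}{2} - 1 = \frac{7}{2}$)
$b = 42$
$\left(b + T{\left(-4 \right)}\right)^{2} = \left(42 + \frac{7}{2}\right)^{2} = \left(\frac{91}{2}\right)^{2} = \frac{8281}{4}$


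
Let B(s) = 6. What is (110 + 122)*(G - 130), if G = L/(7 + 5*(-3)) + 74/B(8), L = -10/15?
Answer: -81838/3 ≈ -27279.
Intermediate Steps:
L = -⅔ (L = -10*1/15 = -⅔ ≈ -0.66667)
G = 149/12 (G = -2/(3*(7 + 5*(-3))) + 74/6 = -2/(3*(7 - 15)) + 74*(⅙) = -⅔/(-8) + 37/3 = -⅔*(-⅛) + 37/3 = 1/12 + 37/3 = 149/12 ≈ 12.417)
(110 + 122)*(G - 130) = (110 + 122)*(149/12 - 130) = 232*(-1411/12) = -81838/3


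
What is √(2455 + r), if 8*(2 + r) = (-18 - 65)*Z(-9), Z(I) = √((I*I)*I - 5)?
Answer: √(39248 - 166*I*√734)/4 ≈ 49.609 - 2.833*I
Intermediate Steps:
Z(I) = √(-5 + I³) (Z(I) = √(I²*I - 5) = √(I³ - 5) = √(-5 + I³))
r = -2 - 83*I*√734/8 (r = -2 + ((-18 - 65)*√(-5 + (-9)³))/8 = -2 + (-83*√(-5 - 729))/8 = -2 + (-83*I*√734)/8 = -2 - 83*I*√734/8 ≈ -2.0 - 281.08*I)
√(2455 + r) = √(2455 + (-2 - 83*I*√734/8)) = √(2453 - 83*I*√734/8)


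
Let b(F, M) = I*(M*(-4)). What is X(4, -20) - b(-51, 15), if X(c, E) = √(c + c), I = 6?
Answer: 360 + 2*√2 ≈ 362.83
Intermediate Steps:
X(c, E) = √2*√c (X(c, E) = √(2*c) = √2*√c)
b(F, M) = -24*M (b(F, M) = 6*(M*(-4)) = 6*(-4*M) = -24*M)
X(4, -20) - b(-51, 15) = √2*√4 - (-24)*15 = √2*2 - 1*(-360) = 2*√2 + 360 = 360 + 2*√2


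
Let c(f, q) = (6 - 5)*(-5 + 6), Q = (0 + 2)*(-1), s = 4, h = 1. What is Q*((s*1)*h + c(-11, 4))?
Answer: -10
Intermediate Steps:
Q = -2 (Q = 2*(-1) = -2)
c(f, q) = 1 (c(f, q) = 1*1 = 1)
Q*((s*1)*h + c(-11, 4)) = -2*((4*1)*1 + 1) = -2*(4*1 + 1) = -2*(4 + 1) = -2*5 = -10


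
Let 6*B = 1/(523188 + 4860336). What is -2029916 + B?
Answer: -65568609023903/32301144 ≈ -2.0299e+6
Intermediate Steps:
B = 1/32301144 (B = 1/(6*(523188 + 4860336)) = (⅙)/5383524 = (⅙)*(1/5383524) = 1/32301144 ≈ 3.0959e-8)
-2029916 + B = -2029916 + 1/32301144 = -65568609023903/32301144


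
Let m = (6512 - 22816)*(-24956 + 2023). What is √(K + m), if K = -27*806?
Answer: √373877870 ≈ 19336.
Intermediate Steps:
K = -21762
m = 373899632 (m = -16304*(-22933) = 373899632)
√(K + m) = √(-21762 + 373899632) = √373877870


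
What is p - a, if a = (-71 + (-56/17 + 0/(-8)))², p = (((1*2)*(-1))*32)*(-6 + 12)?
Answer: -1706145/289 ≈ -5903.6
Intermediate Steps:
p = -384 (p = ((2*(-1))*32)*6 = -2*32*6 = -64*6 = -384)
a = 1595169/289 (a = (-71 + (-56*1/17 + 0*(-⅛)))² = (-71 + (-56/17 + 0))² = (-71 - 56/17)² = (-1263/17)² = 1595169/289 ≈ 5519.6)
p - a = -384 - 1*1595169/289 = -384 - 1595169/289 = -1706145/289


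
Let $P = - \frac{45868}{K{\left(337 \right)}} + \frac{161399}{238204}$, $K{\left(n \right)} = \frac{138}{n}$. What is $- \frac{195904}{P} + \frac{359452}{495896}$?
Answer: $\frac{564621694544563859}{228237365570237374} \approx 2.4738$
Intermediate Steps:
$P = - \frac{1841009934101}{16436076}$ ($P = - \frac{45868}{138 \cdot \frac{1}{337}} + \frac{161399}{238204} = - \frac{45868}{138 \cdot \frac{1}{337}} + 161399 \cdot \frac{1}{238204} = - \frac{45868}{\frac{138}{337}} + \frac{161399}{238204} = \left(-45868\right) \frac{337}{138} + \frac{161399}{238204} = - \frac{7728758}{69} + \frac{161399}{238204} = - \frac{1841009934101}{16436076} \approx -1.1201 \cdot 10^{5}$)
$- \frac{195904}{P} + \frac{359452}{495896} = - \frac{195904}{- \frac{1841009934101}{16436076}} + \frac{359452}{495896} = \left(-195904\right) \left(- \frac{16436076}{1841009934101}\right) + 359452 \cdot \frac{1}{495896} = \frac{3219893032704}{1841009934101} + \frac{89863}{123974} = \frac{564621694544563859}{228237365570237374}$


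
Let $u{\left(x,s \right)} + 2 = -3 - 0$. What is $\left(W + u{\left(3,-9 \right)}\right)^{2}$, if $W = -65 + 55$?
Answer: $225$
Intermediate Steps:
$u{\left(x,s \right)} = -5$ ($u{\left(x,s \right)} = -2 - 3 = -5$)
$W = -10$
$\left(W + u{\left(3,-9 \right)}\right)^{2} = \left(-10 - 5\right)^{2} = \left(-15\right)^{2} = 225$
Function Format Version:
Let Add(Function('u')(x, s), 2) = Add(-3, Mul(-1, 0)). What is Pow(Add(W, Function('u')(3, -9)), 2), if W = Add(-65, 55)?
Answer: 225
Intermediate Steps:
Function('u')(x, s) = -5 (Function('u')(x, s) = Add(-2, Add(-3, Mul(-1, 0))) = Add(-2, Add(-3, 0)) = Add(-2, -3) = -5)
W = -10
Pow(Add(W, Function('u')(3, -9)), 2) = Pow(Add(-10, -5), 2) = Pow(-15, 2) = 225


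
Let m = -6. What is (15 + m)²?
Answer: 81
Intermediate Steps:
(15 + m)² = (15 - 6)² = 9² = 81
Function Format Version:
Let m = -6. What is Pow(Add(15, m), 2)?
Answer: 81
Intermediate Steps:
Pow(Add(15, m), 2) = Pow(Add(15, -6), 2) = Pow(9, 2) = 81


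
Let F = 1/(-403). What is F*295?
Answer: -295/403 ≈ -0.73201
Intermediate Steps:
F = -1/403 ≈ -0.0024814
F*295 = -1/403*295 = -295/403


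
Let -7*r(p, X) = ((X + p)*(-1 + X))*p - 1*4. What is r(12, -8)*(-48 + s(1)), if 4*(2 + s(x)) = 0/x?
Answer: -21800/7 ≈ -3114.3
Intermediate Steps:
s(x) = -2 (s(x) = -2 + (0/x)/4 = -2 + (¼)*0 = -2 + 0 = -2)
r(p, X) = 4/7 - p*(-1 + X)*(X + p)/7 (r(p, X) = -(((X + p)*(-1 + X))*p - 1*4)/7 = -(((-1 + X)*(X + p))*p - 4)/7 = -(p*(-1 + X)*(X + p) - 4)/7 = -(-4 + p*(-1 + X)*(X + p))/7 = 4/7 - p*(-1 + X)*(X + p)/7)
r(12, -8)*(-48 + s(1)) = (4/7 + (⅐)*12² - ⅐*(-8)*12² - ⅐*12*(-8)² + (⅐)*(-8)*12)*(-48 - 2) = (4/7 + (⅐)*144 - ⅐*(-8)*144 - ⅐*12*64 - 96/7)*(-50) = (4/7 + 144/7 + 1152/7 - 768/7 - 96/7)*(-50) = (436/7)*(-50) = -21800/7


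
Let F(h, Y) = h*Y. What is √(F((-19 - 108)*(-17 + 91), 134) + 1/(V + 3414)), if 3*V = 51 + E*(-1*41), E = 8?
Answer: I*√125053210251805/9965 ≈ 1122.2*I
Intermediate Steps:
V = -277/3 (V = (51 + 8*(-1*41))/3 = (51 + 8*(-41))/3 = (51 - 328)/3 = (⅓)*(-277) = -277/3 ≈ -92.333)
F(h, Y) = Y*h
√(F((-19 - 108)*(-17 + 91), 134) + 1/(V + 3414)) = √(134*((-19 - 108)*(-17 + 91)) + 1/(-277/3 + 3414)) = √(134*(-127*74) + 1/(9965/3)) = √(134*(-9398) + 3/9965) = √(-1259332 + 3/9965) = √(-12549243377/9965) = I*√125053210251805/9965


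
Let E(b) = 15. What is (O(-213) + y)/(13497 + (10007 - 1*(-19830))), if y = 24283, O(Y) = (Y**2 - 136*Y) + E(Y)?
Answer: 98635/43334 ≈ 2.2762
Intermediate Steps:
O(Y) = 15 + Y**2 - 136*Y (O(Y) = (Y**2 - 136*Y) + 15 = 15 + Y**2 - 136*Y)
(O(-213) + y)/(13497 + (10007 - 1*(-19830))) = ((15 + (-213)**2 - 136*(-213)) + 24283)/(13497 + (10007 - 1*(-19830))) = ((15 + 45369 + 28968) + 24283)/(13497 + (10007 + 19830)) = (74352 + 24283)/(13497 + 29837) = 98635/43334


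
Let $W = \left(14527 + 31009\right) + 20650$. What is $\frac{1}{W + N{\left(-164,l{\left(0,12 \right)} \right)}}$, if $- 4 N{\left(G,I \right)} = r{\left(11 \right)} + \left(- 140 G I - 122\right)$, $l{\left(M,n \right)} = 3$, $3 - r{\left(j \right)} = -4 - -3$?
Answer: $\frac{2}{97991} \approx 2.041 \cdot 10^{-5}$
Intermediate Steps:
$r{\left(j \right)} = 4$ ($r{\left(j \right)} = 3 - \left(-4 - -3\right) = 3 - \left(-4 + 3\right) = 3 - -1 = 3 + 1 = 4$)
$N{\left(G,I \right)} = \frac{59}{2} + 35 G I$ ($N{\left(G,I \right)} = - \frac{4 + \left(- 140 G I - 122\right)}{4} = - \frac{4 - \left(122 + 140 G I\right)}{4} = - \frac{-118 - 140 G I}{4} = \frac{59}{2} + 35 G I$)
$W = 66186$ ($W = 45536 + 20650 = 66186$)
$\frac{1}{W + N{\left(-164,l{\left(0,12 \right)} \right)}} = \frac{1}{66186 + \left(\frac{59}{2} + 35 \left(-164\right) 3\right)} = \frac{1}{66186 + \left(\frac{59}{2} - 17220\right)} = \frac{1}{66186 - \frac{34381}{2}} = \frac{1}{\frac{97991}{2}} = \frac{2}{97991}$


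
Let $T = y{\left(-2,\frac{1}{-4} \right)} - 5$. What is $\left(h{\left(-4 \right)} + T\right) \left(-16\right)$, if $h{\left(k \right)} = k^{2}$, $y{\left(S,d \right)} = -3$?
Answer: $-128$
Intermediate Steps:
$T = -8$ ($T = -3 - 5 = -8$)
$\left(h{\left(-4 \right)} + T\right) \left(-16\right) = \left(\left(-4\right)^{2} - 8\right) \left(-16\right) = \left(16 - 8\right) \left(-16\right) = 8 \left(-16\right) = -128$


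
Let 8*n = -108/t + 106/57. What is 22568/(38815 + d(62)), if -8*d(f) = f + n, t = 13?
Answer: 535132416/920199901 ≈ 0.58154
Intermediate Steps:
n = -2389/2964 (n = (-108/13 + 106/57)/8 = (⅛)*(-4778/741) = -2389/2964 ≈ -0.80601)
d(f) = 2389/23712 - f/8 (d(f) = -(f - 2389/2964)/8 = -(-2389/2964 + f)/8 = 2389/23712 - f/8)
22568/(38815 + d(62)) = 22568/(38815 + (2389/23712 - ⅛*62)) = 22568/(38815 + (2389/23712 - 31/4)) = 22568/(38815 - 181379/23712) = 22568/(920199901/23712) = 22568*(23712/920199901) = 535132416/920199901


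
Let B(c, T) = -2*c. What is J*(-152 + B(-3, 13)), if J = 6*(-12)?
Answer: 10512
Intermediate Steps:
J = -72
J*(-152 + B(-3, 13)) = -72*(-152 - 2*(-3)) = -72*(-152 + 6) = -72*(-146) = 10512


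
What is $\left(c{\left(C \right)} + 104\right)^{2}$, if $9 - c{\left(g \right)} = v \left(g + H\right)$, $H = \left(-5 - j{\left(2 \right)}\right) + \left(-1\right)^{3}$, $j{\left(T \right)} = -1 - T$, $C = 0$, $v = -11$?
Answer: $6400$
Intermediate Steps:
$H = -3$ ($H = \left(-5 - \left(-1 - 2\right)\right) + \left(-1\right)^{3} = \left(-5 - \left(-1 - 2\right)\right) - 1 = \left(-5 - -3\right) - 1 = \left(-5 + 3\right) - 1 = -2 - 1 = -3$)
$c{\left(g \right)} = -24 + 11 g$ ($c{\left(g \right)} = 9 - - 11 \left(g - 3\right) = 9 - - 11 \left(-3 + g\right) = 9 - \left(33 - 11 g\right) = 9 + \left(-33 + 11 g\right) = -24 + 11 g$)
$\left(c{\left(C \right)} + 104\right)^{2} = \left(\left(-24 + 11 \cdot 0\right) + 104\right)^{2} = \left(\left(-24 + 0\right) + 104\right)^{2} = \left(-24 + 104\right)^{2} = 80^{2} = 6400$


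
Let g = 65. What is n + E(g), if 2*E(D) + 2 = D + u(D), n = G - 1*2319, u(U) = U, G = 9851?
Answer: 7596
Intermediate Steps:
n = 7532 (n = 9851 - 1*2319 = 9851 - 2319 = 7532)
E(D) = -1 + D (E(D) = -1 + (D + D)/2 = -1 + (2*D)/2 = -1 + D)
n + E(g) = 7532 + (-1 + 65) = 7532 + 64 = 7596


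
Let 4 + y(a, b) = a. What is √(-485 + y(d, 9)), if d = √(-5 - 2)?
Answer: √(-489 + I*√7) ≈ 0.05982 + 22.113*I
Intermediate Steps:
d = I*√7 (d = √(-7) = I*√7 ≈ 2.6458*I)
y(a, b) = -4 + a
√(-485 + y(d, 9)) = √(-485 + (-4 + I*√7)) = √(-489 + I*√7)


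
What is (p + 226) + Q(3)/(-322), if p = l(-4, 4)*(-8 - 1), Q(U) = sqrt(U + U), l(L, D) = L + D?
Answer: 226 - sqrt(6)/322 ≈ 225.99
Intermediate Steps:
l(L, D) = D + L
Q(U) = sqrt(2)*sqrt(U) (Q(U) = sqrt(2*U) = sqrt(2)*sqrt(U))
p = 0 (p = (4 - 4)*(-8 - 1) = 0*(-9) = 0)
(p + 226) + Q(3)/(-322) = (0 + 226) + (sqrt(2)*sqrt(3))/(-322) = 226 + sqrt(6)*(-1/322) = 226 - sqrt(6)/322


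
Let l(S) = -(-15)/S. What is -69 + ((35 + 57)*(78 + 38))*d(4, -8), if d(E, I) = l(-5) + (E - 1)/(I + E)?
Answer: -40089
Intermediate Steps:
l(S) = 15/S
d(E, I) = -3 + (-1 + E)/(E + I) (d(E, I) = 15/(-5) + (E - 1)/(I + E) = 15*(-⅕) + (-1 + E)/(E + I) = -3 + (-1 + E)/(E + I))
-69 + ((35 + 57)*(78 + 38))*d(4, -8) = -69 + ((35 + 57)*(78 + 38))*((-1 - 3*(-8) - 2*4)/(4 - 8)) = -69 + (92*116)*((-1 + 24 - 8)/(-4)) = -69 + 10672*(-¼*15) = -69 + 10672*(-15/4) = -69 - 40020 = -40089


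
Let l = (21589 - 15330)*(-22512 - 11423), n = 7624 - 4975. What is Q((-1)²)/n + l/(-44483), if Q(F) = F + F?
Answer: 562645477051/117835467 ≈ 4774.8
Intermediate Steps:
n = 2649
l = -212399165 (l = 6259*(-33935) = -212399165)
Q(F) = 2*F
Q((-1)²)/n + l/(-44483) = (2*(-1)²)/2649 - 212399165/(-44483) = (2*1)*(1/2649) - 212399165*(-1/44483) = 2*(1/2649) + 212399165/44483 = 2/2649 + 212399165/44483 = 562645477051/117835467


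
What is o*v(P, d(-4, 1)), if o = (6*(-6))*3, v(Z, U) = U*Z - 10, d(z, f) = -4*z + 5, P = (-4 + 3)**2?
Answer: -1188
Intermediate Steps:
P = 1 (P = (-1)**2 = 1)
d(z, f) = 5 - 4*z
v(Z, U) = -10 + U*Z
o = -108 (o = -36*3 = -108)
o*v(P, d(-4, 1)) = -108*(-10 + (5 - 4*(-4))*1) = -108*(-10 + (5 + 16)*1) = -108*(-10 + 21*1) = -108*(-10 + 21) = -108*11 = -1188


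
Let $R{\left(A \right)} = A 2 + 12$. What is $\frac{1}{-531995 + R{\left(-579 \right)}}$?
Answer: $- \frac{1}{533141} \approx -1.8757 \cdot 10^{-6}$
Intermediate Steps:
$R{\left(A \right)} = 12 + 2 A$ ($R{\left(A \right)} = 2 A + 12 = 12 + 2 A$)
$\frac{1}{-531995 + R{\left(-579 \right)}} = \frac{1}{-531995 + \left(12 + 2 \left(-579\right)\right)} = \frac{1}{-531995 + \left(12 - 1158\right)} = \frac{1}{-531995 - 1146} = \frac{1}{-533141} = - \frac{1}{533141}$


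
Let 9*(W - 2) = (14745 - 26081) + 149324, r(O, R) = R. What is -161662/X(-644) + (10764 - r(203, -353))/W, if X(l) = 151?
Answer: -2477246441/2315434 ≈ -1069.9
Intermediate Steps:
W = 15334 (W = 2 + ((14745 - 26081) + 149324)/9 = 2 + (-11336 + 149324)/9 = 2 + (1/9)*137988 = 2 + 15332 = 15334)
-161662/X(-644) + (10764 - r(203, -353))/W = -161662/151 + (10764 - 1*(-353))/15334 = -161662*1/151 + (10764 + 353)*(1/15334) = -161662/151 + 11117*(1/15334) = -161662/151 + 11117/15334 = -2477246441/2315434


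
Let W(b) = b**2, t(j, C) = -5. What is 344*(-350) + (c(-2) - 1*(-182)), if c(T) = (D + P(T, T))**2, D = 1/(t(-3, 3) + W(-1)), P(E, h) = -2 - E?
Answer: -1923487/16 ≈ -1.2022e+5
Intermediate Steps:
D = -1/4 (D = 1/(-5 + (-1)**2) = 1/(-5 + 1) = 1/(-4) = -1/4 ≈ -0.25000)
c(T) = (-9/4 - T)**2 (c(T) = (-1/4 + (-2 - T))**2 = (-9/4 - T)**2)
344*(-350) + (c(-2) - 1*(-182)) = 344*(-350) + ((9 + 4*(-2))**2/16 - 1*(-182)) = -120400 + ((9 - 8)**2/16 + 182) = -120400 + ((1/16)*1**2 + 182) = -120400 + ((1/16)*1 + 182) = -120400 + (1/16 + 182) = -120400 + 2913/16 = -1923487/16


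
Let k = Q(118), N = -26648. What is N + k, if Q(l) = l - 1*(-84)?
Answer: -26446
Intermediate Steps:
Q(l) = 84 + l (Q(l) = l + 84 = 84 + l)
k = 202 (k = 84 + 118 = 202)
N + k = -26648 + 202 = -26446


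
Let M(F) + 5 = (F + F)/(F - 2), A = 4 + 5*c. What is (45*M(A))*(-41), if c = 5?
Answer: 15785/3 ≈ 5261.7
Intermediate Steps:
A = 29 (A = 4 + 5*5 = 4 + 25 = 29)
M(F) = -5 + 2*F/(-2 + F) (M(F) = -5 + (F + F)/(F - 2) = -5 + (2*F)/(-2 + F) = -5 + 2*F/(-2 + F))
(45*M(A))*(-41) = (45*((10 - 3*29)/(-2 + 29)))*(-41) = (45*((10 - 87)/27))*(-41) = (45*((1/27)*(-77)))*(-41) = (45*(-77/27))*(-41) = -385/3*(-41) = 15785/3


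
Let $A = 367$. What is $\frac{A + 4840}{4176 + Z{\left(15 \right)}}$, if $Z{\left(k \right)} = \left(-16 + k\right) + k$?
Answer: $\frac{5207}{4190} \approx 1.2427$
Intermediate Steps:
$Z{\left(k \right)} = -16 + 2 k$
$\frac{A + 4840}{4176 + Z{\left(15 \right)}} = \frac{367 + 4840}{4176 + \left(-16 + 2 \cdot 15\right)} = \frac{5207}{4176 + \left(-16 + 30\right)} = \frac{5207}{4176 + 14} = \frac{5207}{4190}$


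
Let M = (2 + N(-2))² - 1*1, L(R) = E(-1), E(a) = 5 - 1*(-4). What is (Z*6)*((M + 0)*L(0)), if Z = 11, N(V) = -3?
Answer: 0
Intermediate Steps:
E(a) = 9 (E(a) = 5 + 4 = 9)
L(R) = 9
M = 0 (M = (2 - 3)² - 1*1 = (-1)² - 1 = 1 - 1 = 0)
(Z*6)*((M + 0)*L(0)) = (11*6)*((0 + 0)*9) = 66*(0*9) = 66*0 = 0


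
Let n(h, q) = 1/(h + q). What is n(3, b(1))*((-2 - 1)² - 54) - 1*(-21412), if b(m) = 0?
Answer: 21397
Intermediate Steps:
n(3, b(1))*((-2 - 1)² - 54) - 1*(-21412) = ((-2 - 1)² - 54)/(3 + 0) - 1*(-21412) = ((-3)² - 54)/3 + 21412 = (9 - 54)/3 + 21412 = (⅓)*(-45) + 21412 = -15 + 21412 = 21397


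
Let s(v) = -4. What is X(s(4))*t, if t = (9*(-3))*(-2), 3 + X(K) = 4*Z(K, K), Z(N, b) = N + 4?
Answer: -162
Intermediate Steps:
Z(N, b) = 4 + N
X(K) = 13 + 4*K (X(K) = -3 + 4*(4 + K) = -3 + (16 + 4*K) = 13 + 4*K)
t = 54 (t = -27*(-2) = 54)
X(s(4))*t = (13 + 4*(-4))*54 = (13 - 16)*54 = -3*54 = -162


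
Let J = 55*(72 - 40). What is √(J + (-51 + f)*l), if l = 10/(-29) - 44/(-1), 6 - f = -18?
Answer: √488882/29 ≈ 24.110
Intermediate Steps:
f = 24 (f = 6 - 1*(-18) = 6 + 18 = 24)
l = 1266/29 (l = 10*(-1/29) - 44*(-1) = -10/29 + 44 = 1266/29 ≈ 43.655)
J = 1760 (J = 55*32 = 1760)
√(J + (-51 + f)*l) = √(1760 + (-51 + 24)*(1266/29)) = √(1760 - 27*1266/29) = √(1760 - 34182/29) = √(16858/29) = √488882/29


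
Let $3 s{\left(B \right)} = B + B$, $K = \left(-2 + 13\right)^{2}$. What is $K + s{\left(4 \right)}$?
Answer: $\frac{371}{3} \approx 123.67$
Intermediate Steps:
$K = 121$ ($K = 11^{2} = 121$)
$s{\left(B \right)} = \frac{2 B}{3}$ ($s{\left(B \right)} = \frac{B + B}{3} = \frac{2 B}{3}$)
$K + s{\left(4 \right)} = 121 + \frac{2}{3} \cdot 4 = 121 + \frac{8}{3} = \frac{371}{3}$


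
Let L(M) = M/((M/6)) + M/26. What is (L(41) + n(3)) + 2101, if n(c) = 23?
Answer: 55421/26 ≈ 2131.6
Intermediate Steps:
L(M) = 6 + M/26 (L(M) = M/((M*(⅙))) + M*(1/26) = M/((M/6)) + M/26 = M*(6/M) + M/26 = 6 + M/26)
(L(41) + n(3)) + 2101 = ((6 + (1/26)*41) + 23) + 2101 = ((6 + 41/26) + 23) + 2101 = (197/26 + 23) + 2101 = 795/26 + 2101 = 55421/26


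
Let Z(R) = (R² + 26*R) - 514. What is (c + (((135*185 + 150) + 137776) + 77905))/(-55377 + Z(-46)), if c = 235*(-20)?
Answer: -236106/54971 ≈ -4.2951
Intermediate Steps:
Z(R) = -514 + R² + 26*R
c = -4700
(c + (((135*185 + 150) + 137776) + 77905))/(-55377 + Z(-46)) = (-4700 + (((135*185 + 150) + 137776) + 77905))/(-55377 + (-514 + (-46)² + 26*(-46))) = (-4700 + (((24975 + 150) + 137776) + 77905))/(-55377 + (-514 + 2116 - 1196)) = (-4700 + ((25125 + 137776) + 77905))/(-55377 + 406) = (-4700 + (162901 + 77905))/(-54971) = (-4700 + 240806)*(-1/54971) = 236106*(-1/54971) = -236106/54971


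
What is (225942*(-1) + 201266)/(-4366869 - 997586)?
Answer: 24676/5364455 ≈ 0.0045999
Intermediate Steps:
(225942*(-1) + 201266)/(-4366869 - 997586) = (-225942 + 201266)/(-5364455) = -24676*(-1/5364455) = 24676/5364455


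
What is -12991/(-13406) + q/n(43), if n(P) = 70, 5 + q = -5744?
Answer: -19040431/234605 ≈ -81.160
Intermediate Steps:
q = -5749 (q = -5 - 5744 = -5749)
-12991/(-13406) + q/n(43) = -12991/(-13406) - 5749/70 = -12991*(-1/13406) - 5749*1/70 = 12991/13406 - 5749/70 = -19040431/234605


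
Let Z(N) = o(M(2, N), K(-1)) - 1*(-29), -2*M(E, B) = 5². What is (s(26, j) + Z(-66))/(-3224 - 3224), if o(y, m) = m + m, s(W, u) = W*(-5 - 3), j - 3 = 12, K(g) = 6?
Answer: 167/6448 ≈ 0.025899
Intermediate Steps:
M(E, B) = -25/2 (M(E, B) = -½*5² = -½*25 = -25/2)
j = 15 (j = 3 + 12 = 15)
s(W, u) = -8*W (s(W, u) = W*(-8) = -8*W)
o(y, m) = 2*m
Z(N) = 41 (Z(N) = 2*6 - 1*(-29) = 12 + 29 = 41)
(s(26, j) + Z(-66))/(-3224 - 3224) = (-8*26 + 41)/(-3224 - 3224) = (-208 + 41)/(-6448) = -167*(-1/6448) = 167/6448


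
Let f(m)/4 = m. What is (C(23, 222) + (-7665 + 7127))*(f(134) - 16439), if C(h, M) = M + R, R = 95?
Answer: 3514563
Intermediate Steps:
f(m) = 4*m
C(h, M) = 95 + M (C(h, M) = M + 95 = 95 + M)
(C(23, 222) + (-7665 + 7127))*(f(134) - 16439) = ((95 + 222) + (-7665 + 7127))*(4*134 - 16439) = (317 - 538)*(536 - 16439) = -221*(-15903) = 3514563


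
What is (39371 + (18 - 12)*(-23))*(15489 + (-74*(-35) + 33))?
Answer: 710588096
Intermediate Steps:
(39371 + (18 - 12)*(-23))*(15489 + (-74*(-35) + 33)) = (39371 + 6*(-23))*(15489 + (2590 + 33)) = (39371 - 138)*(15489 + 2623) = 39233*18112 = 710588096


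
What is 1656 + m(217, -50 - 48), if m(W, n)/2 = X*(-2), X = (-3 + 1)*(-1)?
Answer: 1648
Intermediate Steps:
X = 2 (X = -2*(-1) = 2)
m(W, n) = -8 (m(W, n) = 2*(2*(-2)) = 2*(-4) = -8)
1656 + m(217, -50 - 48) = 1656 - 8 = 1648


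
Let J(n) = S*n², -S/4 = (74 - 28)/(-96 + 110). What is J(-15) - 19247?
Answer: -155429/7 ≈ -22204.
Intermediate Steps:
S = -92/7 (S = -4*(74 - 28)/(-96 + 110) = -184/14 = -4*23/7 = -92/7 ≈ -13.143)
J(n) = -92*n²/7
J(-15) - 19247 = -92/7*(-15)² - 19247 = -92/7*225 - 19247 = -20700/7 - 19247 = -155429/7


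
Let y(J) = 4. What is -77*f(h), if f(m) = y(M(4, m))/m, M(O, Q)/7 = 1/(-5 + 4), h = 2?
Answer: -154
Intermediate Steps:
M(O, Q) = -7 (M(O, Q) = 7/(-5 + 4) = 7/(-1) = 7*(-1) = -7)
f(m) = 4/m
-77*f(h) = -308/2 = -77*2 = -154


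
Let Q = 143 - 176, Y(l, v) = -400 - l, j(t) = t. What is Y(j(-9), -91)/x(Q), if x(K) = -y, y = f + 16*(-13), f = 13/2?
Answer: -782/403 ≈ -1.9404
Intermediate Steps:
f = 13/2 (f = 13*(½) = 13/2 ≈ 6.5000)
y = -403/2 (y = 13/2 + 16*(-13) = 13/2 - 208 = -403/2 ≈ -201.50)
Q = -33
x(K) = 403/2 (x(K) = -1*(-403/2) = 403/2)
Y(j(-9), -91)/x(Q) = (-400 - 1*(-9))/(403/2) = (-400 + 9)*(2/403) = -391*2/403 = -782/403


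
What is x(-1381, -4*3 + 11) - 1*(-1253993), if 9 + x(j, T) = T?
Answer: 1253983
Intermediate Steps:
x(j, T) = -9 + T
x(-1381, -4*3 + 11) - 1*(-1253993) = (-9 + (-4*3 + 11)) - 1*(-1253993) = (-9 + (-12 + 11)) + 1253993 = (-9 - 1) + 1253993 = -10 + 1253993 = 1253983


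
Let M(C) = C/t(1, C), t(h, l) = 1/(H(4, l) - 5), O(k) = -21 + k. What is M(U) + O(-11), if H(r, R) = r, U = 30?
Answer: -62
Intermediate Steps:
t(h, l) = -1 (t(h, l) = 1/(4 - 5) = 1/(-1) = -1)
M(C) = -C (M(C) = C/(-1) = C*(-1) = -C)
M(U) + O(-11) = -1*30 + (-21 - 11) = -30 - 32 = -62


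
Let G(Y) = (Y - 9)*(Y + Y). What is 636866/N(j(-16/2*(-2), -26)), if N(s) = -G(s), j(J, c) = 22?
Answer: -318433/286 ≈ -1113.4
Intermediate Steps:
G(Y) = 2*Y*(-9 + Y) (G(Y) = (-9 + Y)*(2*Y) = 2*Y*(-9 + Y))
N(s) = -2*s*(-9 + s)
636866/N(j(-16/2*(-2), -26)) = 636866/((2*22*(9 - 1*22))) = 636866/((2*22*(9 - 22))) = 636866/((2*22*(-13))) = 636866/(-572) = 636866*(-1/572) = -318433/286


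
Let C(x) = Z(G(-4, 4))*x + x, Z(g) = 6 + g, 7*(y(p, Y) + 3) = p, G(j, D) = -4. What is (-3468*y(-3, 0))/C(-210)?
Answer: -4624/245 ≈ -18.873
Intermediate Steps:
y(p, Y) = -3 + p/7
C(x) = 3*x (C(x) = (6 - 4)*x + x = 2*x + x = 3*x)
(-3468*y(-3, 0))/C(-210) = (-3468*(-3 + (1/7)*(-3)))/((3*(-210))) = -3468*(-3 - 3/7)/(-630) = -3468*(-24/7)*(-1/630) = (83232/7)*(-1/630) = -4624/245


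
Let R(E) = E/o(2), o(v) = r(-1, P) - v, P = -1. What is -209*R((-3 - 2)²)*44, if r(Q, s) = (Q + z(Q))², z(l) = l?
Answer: -114950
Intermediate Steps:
r(Q, s) = 4*Q² (r(Q, s) = (Q + Q)² = (2*Q)² = 4*Q²)
o(v) = 4 - v (o(v) = 4*(-1)² - v = 4*1 - v = 4 - v)
R(E) = E/2 (R(E) = E/(4 - 1*2) = E/(4 - 2) = E/2)
-209*R((-3 - 2)²)*44 = -209*(-3 - 2)²/2*44 = -209*(-5)²/2*44 = -209*25/2*44 = -5225/2*44 = -114950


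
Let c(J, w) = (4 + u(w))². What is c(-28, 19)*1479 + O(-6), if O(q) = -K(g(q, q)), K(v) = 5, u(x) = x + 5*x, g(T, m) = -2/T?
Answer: 20593591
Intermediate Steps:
u(x) = 6*x
O(q) = -5 (O(q) = -1*5 = -5)
c(J, w) = (4 + 6*w)²
c(-28, 19)*1479 + O(-6) = (4*(2 + 3*19)²)*1479 - 5 = (4*(2 + 57)²)*1479 - 5 = (4*59²)*1479 - 5 = (4*3481)*1479 - 5 = 13924*1479 - 5 = 20593596 - 5 = 20593591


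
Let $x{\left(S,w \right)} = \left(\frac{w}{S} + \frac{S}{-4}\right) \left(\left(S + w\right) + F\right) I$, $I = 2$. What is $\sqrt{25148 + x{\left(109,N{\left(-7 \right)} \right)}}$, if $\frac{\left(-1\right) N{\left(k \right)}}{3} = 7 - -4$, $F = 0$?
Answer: $\frac{\sqrt{249025542}}{109} \approx 144.78$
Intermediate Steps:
$N{\left(k \right)} = -33$ ($N{\left(k \right)} = - 3 \left(7 - -4\right) = - 3 \left(7 + 4\right) = \left(-3\right) 11 = -33$)
$x{\left(S,w \right)} = 2 \left(S + w\right) \left(- \frac{S}{4} + \frac{w}{S}\right)$ ($x{\left(S,w \right)} = \left(\frac{w}{S} + \frac{S}{-4}\right) \left(\left(S + w\right) + 0\right) 2 = \left(\frac{w}{S} + S \left(- \frac{1}{4}\right)\right) \left(S + w\right) 2 = \left(\frac{w}{S} - \frac{S}{4}\right) \left(S + w\right) 2 = \left(- \frac{S}{4} + \frac{w}{S}\right) \left(S + w\right) 2 = \left(S + w\right) \left(- \frac{S}{4} + \frac{w}{S}\right) 2 = 2 \left(S + w\right) \left(- \frac{S}{4} + \frac{w}{S}\right)$)
$\sqrt{25148 + x{\left(109,N{\left(-7 \right)} \right)}} = \sqrt{25148 + \frac{4 \left(-33\right)^{2} - 109 \left(109^{2} - -132 + 109 \left(-33\right)\right)}{2 \cdot 109}} = \sqrt{25148 + \frac{1}{2} \cdot \frac{1}{109} \left(4 \cdot 1089 - 109 \left(11881 + 132 - 3597\right)\right)} = \sqrt{25148 + \frac{1}{2} \cdot \frac{1}{109} \left(4356 - 109 \cdot 8416\right)} = \sqrt{25148 + \frac{1}{2} \cdot \frac{1}{109} \left(4356 - 917344\right)} = \sqrt{25148 + \frac{1}{2} \cdot \frac{1}{109} \left(-912988\right)} = \sqrt{25148 - \frac{456494}{109}} = \sqrt{\frac{2284638}{109}} = \frac{\sqrt{249025542}}{109}$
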